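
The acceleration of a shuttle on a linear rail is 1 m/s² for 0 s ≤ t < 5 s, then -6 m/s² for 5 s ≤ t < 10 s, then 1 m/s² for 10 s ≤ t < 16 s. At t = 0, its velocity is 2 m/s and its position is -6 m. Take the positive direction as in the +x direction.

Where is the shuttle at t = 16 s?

-143.5 m

On each constant-a segment, Δv = aΔt and Δx = v₀Δt + ½aΔt²; chain segment to segment.
0–5 s: v starts 2 m/s; Δx = 2·5 + ½·1·5² = 22.5 m; v ends 7 m/s.
5–10 s: v starts 7 m/s; Δx = 7·5 + ½·-6·5² = -40 m; v ends -23 m/s.
10–16 s: v starts -23 m/s; Δx = -23·6 + ½·1·6² = -120 m; v ends -17 m/s.
x(16) = -6 + Σ Δx = -143.5 m.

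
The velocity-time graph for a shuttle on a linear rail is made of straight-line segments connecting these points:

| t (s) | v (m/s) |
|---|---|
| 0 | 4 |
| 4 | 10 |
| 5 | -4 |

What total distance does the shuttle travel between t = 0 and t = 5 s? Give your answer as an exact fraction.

Distance (not displacement) is the total path length: add the absolute areas under v-t.
0–4 s: |½(4 + 10)(4)| = 28 m
4–5 s: v = 0 at t = 33/7 s; triangle areas 25/7 + 4/7 = 29/7 m
Total distance = 225/7 m

225/7 m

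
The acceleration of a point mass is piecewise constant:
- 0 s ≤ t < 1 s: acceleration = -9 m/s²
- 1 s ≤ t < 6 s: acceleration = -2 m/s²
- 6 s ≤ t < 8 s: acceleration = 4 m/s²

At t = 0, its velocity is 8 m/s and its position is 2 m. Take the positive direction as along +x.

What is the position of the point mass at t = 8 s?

On each constant-a segment, Δv = aΔt and Δx = v₀Δt + ½aΔt²; chain segment to segment.
0–1 s: v starts 8 m/s; Δx = 8·1 + ½·-9·1² = 3.5 m; v ends -1 m/s.
1–6 s: v starts -1 m/s; Δx = -1·5 + ½·-2·5² = -30 m; v ends -11 m/s.
6–8 s: v starts -11 m/s; Δx = -11·2 + ½·4·2² = -14 m; v ends -3 m/s.
x(8) = 2 + Σ Δx = -38.5 m.

-38.5 m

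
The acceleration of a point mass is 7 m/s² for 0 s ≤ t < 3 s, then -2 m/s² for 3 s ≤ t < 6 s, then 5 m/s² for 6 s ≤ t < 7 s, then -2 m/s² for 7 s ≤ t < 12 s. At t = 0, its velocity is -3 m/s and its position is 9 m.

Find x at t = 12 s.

151 m

On each constant-a segment, Δv = aΔt and Δx = v₀Δt + ½aΔt²; chain segment to segment.
0–3 s: v starts -3 m/s; Δx = -3·3 + ½·7·3² = 22.5 m; v ends 18 m/s.
3–6 s: v starts 18 m/s; Δx = 18·3 + ½·-2·3² = 45 m; v ends 12 m/s.
6–7 s: v starts 12 m/s; Δx = 12·1 + ½·5·1² = 14.5 m; v ends 17 m/s.
7–12 s: v starts 17 m/s; Δx = 17·5 + ½·-2·5² = 60 m; v ends 7 m/s.
x(12) = 9 + Σ Δx = 151 m.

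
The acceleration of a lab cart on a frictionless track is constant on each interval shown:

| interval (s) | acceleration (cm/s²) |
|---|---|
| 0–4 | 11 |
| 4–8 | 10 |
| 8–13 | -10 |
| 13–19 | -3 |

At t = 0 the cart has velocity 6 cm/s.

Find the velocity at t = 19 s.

22 cm/s

Δv equals the area under the a-t graph; then v = v₀ + Δv.
0–4 s: 11 × 4 = 44 cm/s
4–8 s: 10 × 4 = 40 cm/s
8–13 s: -10 × 5 = -50 cm/s
13–19 s: -3 × 6 = -18 cm/s
Δv = 16 cm/s, so v(19) = 6 + (16) = 22 cm/s.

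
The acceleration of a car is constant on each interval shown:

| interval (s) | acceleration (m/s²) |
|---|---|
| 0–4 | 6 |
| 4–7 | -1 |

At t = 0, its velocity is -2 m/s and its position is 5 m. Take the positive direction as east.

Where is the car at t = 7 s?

106.5 m

On each constant-a segment, Δv = aΔt and Δx = v₀Δt + ½aΔt²; chain segment to segment.
0–4 s: v starts -2 m/s; Δx = -2·4 + ½·6·4² = 40 m; v ends 22 m/s.
4–7 s: v starts 22 m/s; Δx = 22·3 + ½·-1·3² = 61.5 m; v ends 19 m/s.
x(7) = 5 + Σ Δx = 106.5 m.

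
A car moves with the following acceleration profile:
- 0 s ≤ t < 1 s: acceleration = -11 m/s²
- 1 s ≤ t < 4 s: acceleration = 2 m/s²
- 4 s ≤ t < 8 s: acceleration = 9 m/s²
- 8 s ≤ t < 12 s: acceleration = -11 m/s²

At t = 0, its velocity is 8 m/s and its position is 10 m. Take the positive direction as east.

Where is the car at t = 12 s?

On each constant-a segment, Δv = aΔt and Δx = v₀Δt + ½aΔt²; chain segment to segment.
0–1 s: v starts 8 m/s; Δx = 8·1 + ½·-11·1² = 2.5 m; v ends -3 m/s.
1–4 s: v starts -3 m/s; Δx = -3·3 + ½·2·3² = 0 m; v ends 3 m/s.
4–8 s: v starts 3 m/s; Δx = 3·4 + ½·9·4² = 84 m; v ends 39 m/s.
8–12 s: v starts 39 m/s; Δx = 39·4 + ½·-11·4² = 68 m; v ends -5 m/s.
x(12) = 10 + Σ Δx = 164.5 m.

164.5 m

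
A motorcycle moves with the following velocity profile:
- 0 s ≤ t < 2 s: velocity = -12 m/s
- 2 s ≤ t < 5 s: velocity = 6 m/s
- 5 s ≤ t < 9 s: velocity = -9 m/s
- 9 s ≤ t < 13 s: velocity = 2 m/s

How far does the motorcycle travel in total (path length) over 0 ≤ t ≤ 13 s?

Total distance travelled is ∫|v| dt — sum the magnitudes of each area piece.
0–2 s: |-12| × 2 = 24 m
2–5 s: |6| × 3 = 18 m
5–9 s: |-9| × 4 = 36 m
9–13 s: |2| × 4 = 8 m
Total distance = 86 m

86 m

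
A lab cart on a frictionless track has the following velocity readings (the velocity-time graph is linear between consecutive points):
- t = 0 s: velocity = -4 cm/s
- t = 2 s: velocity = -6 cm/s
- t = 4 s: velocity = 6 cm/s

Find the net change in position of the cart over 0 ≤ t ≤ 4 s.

Net displacement equals the area under the velocity-time graph (areas below the axis count negative).
0–2 s: ½(-4 + -6)(2) = -10 cm
2–4 s: ½(-6 + 6)(2) = 0 cm
Net displacement = -10 cm

-10 cm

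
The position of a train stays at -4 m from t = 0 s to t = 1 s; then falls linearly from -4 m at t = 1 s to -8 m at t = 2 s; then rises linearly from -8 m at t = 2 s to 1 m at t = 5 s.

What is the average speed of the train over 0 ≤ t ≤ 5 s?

Average speed = (total path length)/(elapsed time); on a piecewise-linear x-t graph the path length is Σ|Δx|.
0–1 s: |Δx| = |-4 − -4| = 0 m
1–2 s: |Δx| = |-8 − -4| = 4 m
2–5 s: |Δx| = |1 − -8| = 9 m
Total path = 13 m; average speed = 13/5 = 2.6 m/s.

2.6 m/s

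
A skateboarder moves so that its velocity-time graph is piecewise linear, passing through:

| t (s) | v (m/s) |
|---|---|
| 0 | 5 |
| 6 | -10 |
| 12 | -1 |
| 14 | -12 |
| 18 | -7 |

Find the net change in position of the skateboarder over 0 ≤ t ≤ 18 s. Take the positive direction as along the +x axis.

-99 m

Net displacement equals the area under the velocity-time graph (areas below the axis count negative).
0–6 s: ½(5 + -10)(6) = -15 m
6–12 s: ½(-10 + -1)(6) = -33 m
12–14 s: ½(-1 + -12)(2) = -13 m
14–18 s: ½(-12 + -7)(4) = -38 m
Net displacement = -99 m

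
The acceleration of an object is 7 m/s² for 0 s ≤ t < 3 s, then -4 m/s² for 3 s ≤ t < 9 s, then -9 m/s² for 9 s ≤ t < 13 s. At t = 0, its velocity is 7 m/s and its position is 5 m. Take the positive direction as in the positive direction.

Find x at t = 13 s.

On each constant-a segment, Δv = aΔt and Δx = v₀Δt + ½aΔt²; chain segment to segment.
0–3 s: v starts 7 m/s; Δx = 7·3 + ½·7·3² = 52.5 m; v ends 28 m/s.
3–9 s: v starts 28 m/s; Δx = 28·6 + ½·-4·6² = 96 m; v ends 4 m/s.
9–13 s: v starts 4 m/s; Δx = 4·4 + ½·-9·4² = -56 m; v ends -32 m/s.
x(13) = 5 + Σ Δx = 97.5 m.

97.5 m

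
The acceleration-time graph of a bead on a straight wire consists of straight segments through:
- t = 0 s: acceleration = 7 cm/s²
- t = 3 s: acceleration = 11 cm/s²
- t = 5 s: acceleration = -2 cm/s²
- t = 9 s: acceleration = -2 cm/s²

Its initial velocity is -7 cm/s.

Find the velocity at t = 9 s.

21 cm/s

Δv equals the area under the a-t graph; then v = v₀ + Δv.
0–3 s: ½(7 + 11)(3) = 27 cm/s
3–5 s: ½(11 + -2)(2) = 9 cm/s
5–9 s: -2 × 4 = -8 cm/s
Δv = 28 cm/s, so v(9) = -7 + (28) = 21 cm/s.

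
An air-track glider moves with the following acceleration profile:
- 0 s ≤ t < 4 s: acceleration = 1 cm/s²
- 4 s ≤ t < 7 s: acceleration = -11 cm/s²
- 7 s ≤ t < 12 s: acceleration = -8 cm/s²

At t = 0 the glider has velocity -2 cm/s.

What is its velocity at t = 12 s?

Δv equals the area under the a-t graph; then v = v₀ + Δv.
0–4 s: 1 × 4 = 4 cm/s
4–7 s: -11 × 3 = -33 cm/s
7–12 s: -8 × 5 = -40 cm/s
Δv = -69 cm/s, so v(12) = -2 + (-69) = -71 cm/s.

-71 cm/s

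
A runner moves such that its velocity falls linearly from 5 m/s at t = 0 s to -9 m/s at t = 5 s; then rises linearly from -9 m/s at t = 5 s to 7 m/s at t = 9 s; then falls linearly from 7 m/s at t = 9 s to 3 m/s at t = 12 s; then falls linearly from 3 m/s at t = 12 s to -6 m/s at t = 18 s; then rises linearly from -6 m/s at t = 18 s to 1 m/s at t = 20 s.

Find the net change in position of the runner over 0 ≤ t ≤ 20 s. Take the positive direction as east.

Displacement is the signed area under the v-t curve.
0–5 s: ½(5 + -9)(5) = -10 m
5–9 s: ½(-9 + 7)(4) = -4 m
9–12 s: ½(7 + 3)(3) = 15 m
12–18 s: ½(3 + -6)(6) = -9 m
18–20 s: ½(-6 + 1)(2) = -5 m
Net displacement = -13 m

-13 m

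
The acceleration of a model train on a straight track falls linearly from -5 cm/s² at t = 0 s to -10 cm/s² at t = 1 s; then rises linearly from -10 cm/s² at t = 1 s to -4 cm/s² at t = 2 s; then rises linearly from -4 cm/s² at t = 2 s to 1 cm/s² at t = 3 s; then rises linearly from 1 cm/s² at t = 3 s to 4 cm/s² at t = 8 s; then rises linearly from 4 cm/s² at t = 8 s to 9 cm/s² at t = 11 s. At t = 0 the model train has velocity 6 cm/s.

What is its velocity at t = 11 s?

22 cm/s

Δv equals the area under the a-t graph; then v = v₀ + Δv.
0–1 s: ½(-5 + -10)(1) = -7.5 cm/s
1–2 s: ½(-10 + -4)(1) = -7 cm/s
2–3 s: ½(-4 + 1)(1) = -1.5 cm/s
3–8 s: ½(1 + 4)(5) = 12.5 cm/s
8–11 s: ½(4 + 9)(3) = 19.5 cm/s
Δv = 16 cm/s, so v(11) = 6 + (16) = 22 cm/s.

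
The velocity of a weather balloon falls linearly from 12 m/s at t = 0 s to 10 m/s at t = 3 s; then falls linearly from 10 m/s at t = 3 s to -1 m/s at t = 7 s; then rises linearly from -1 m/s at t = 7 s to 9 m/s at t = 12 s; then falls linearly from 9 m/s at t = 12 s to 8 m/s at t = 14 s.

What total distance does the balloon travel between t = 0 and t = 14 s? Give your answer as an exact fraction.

1955/22 m

Distance (not displacement) is the total path length: add the absolute areas under v-t.
0–3 s: |½(12 + 10)(3)| = 33 m
3–7 s: v = 0 at t = 73/11 s; triangle areas 200/11 + 2/11 = 202/11 m
7–12 s: v = 0 at t = 7.5 s; triangle areas 0.25 + 20.25 = 20.5 m
12–14 s: |½(9 + 8)(2)| = 17 m
Total distance = 1955/22 m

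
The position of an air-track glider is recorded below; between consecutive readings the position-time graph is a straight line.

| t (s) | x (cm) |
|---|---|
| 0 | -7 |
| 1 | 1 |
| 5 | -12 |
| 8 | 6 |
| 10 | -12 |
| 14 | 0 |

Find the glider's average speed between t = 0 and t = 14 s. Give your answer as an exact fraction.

69/14 cm/s

Average speed = (total path length)/(elapsed time); on a piecewise-linear x-t graph the path length is Σ|Δx|.
0–1 s: |Δx| = |1 − -7| = 8 cm
1–5 s: |Δx| = |-12 − 1| = 13 cm
5–8 s: |Δx| = |6 − -12| = 18 cm
8–10 s: |Δx| = |-12 − 6| = 18 cm
10–14 s: |Δx| = |0 − -12| = 12 cm
Total path = 69 cm; average speed = 69/14 = 69/14 cm/s.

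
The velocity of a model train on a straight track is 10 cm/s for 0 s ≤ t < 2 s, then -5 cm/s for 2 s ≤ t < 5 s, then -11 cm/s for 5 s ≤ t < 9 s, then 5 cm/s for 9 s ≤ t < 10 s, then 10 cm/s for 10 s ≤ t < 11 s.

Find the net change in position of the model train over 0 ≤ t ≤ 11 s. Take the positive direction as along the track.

-24 cm

Net displacement equals the area under the velocity-time graph (areas below the axis count negative).
0–2 s: 10 × 2 = 20 cm
2–5 s: -5 × 3 = -15 cm
5–9 s: -11 × 4 = -44 cm
9–10 s: 5 × 1 = 5 cm
10–11 s: 10 × 1 = 10 cm
Net displacement = -24 cm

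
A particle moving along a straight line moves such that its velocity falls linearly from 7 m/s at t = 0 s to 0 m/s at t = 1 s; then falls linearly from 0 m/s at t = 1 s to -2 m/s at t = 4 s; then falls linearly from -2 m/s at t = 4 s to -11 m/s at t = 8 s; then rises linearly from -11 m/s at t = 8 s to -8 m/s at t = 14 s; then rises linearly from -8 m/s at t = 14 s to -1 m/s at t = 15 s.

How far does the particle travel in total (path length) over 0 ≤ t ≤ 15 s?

94 m

Total distance travelled is ∫|v| dt — sum the magnitudes of each area piece.
0–1 s: |½(7 + 0)(1)| = 3.5 m
1–4 s: |½(0 + -2)(3)| = 3 m
4–8 s: |½(-2 + -11)(4)| = 26 m
8–14 s: |½(-11 + -8)(6)| = 57 m
14–15 s: |½(-8 + -1)(1)| = 4.5 m
Total distance = 94 m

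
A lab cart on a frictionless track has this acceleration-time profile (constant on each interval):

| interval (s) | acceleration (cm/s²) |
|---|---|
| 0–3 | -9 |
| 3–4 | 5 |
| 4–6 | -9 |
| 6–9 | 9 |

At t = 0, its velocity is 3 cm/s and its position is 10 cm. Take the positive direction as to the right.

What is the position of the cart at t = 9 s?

-169.5 cm

On each constant-a segment, Δv = aΔt and Δx = v₀Δt + ½aΔt²; chain segment to segment.
0–3 s: v starts 3 cm/s; Δx = 3·3 + ½·-9·3² = -31.5 cm; v ends -24 cm/s.
3–4 s: v starts -24 cm/s; Δx = -24·1 + ½·5·1² = -21.5 cm; v ends -19 cm/s.
4–6 s: v starts -19 cm/s; Δx = -19·2 + ½·-9·2² = -56 cm; v ends -37 cm/s.
6–9 s: v starts -37 cm/s; Δx = -37·3 + ½·9·3² = -70.5 cm; v ends -10 cm/s.
x(9) = 10 + Σ Δx = -169.5 cm.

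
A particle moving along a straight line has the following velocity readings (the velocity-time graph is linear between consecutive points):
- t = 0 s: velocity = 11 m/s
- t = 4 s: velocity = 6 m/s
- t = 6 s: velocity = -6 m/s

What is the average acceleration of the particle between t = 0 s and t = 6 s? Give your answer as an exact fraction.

-17/6 m/s²

Average acceleration = Δv/Δt = (-6 − 11)/(6 − 0) = -17/6 m/s².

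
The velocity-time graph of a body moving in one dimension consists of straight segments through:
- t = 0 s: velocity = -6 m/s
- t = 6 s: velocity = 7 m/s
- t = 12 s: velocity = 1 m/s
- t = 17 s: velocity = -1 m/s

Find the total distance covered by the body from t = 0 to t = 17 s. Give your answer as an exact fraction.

Total distance travelled is ∫|v| dt — sum the magnitudes of each area piece.
0–6 s: v = 0 at t = 36/13 s; triangle areas 108/13 + 147/13 = 255/13 m
6–12 s: |½(7 + 1)(6)| = 24 m
12–17 s: v = 0 at t = 14.5 s; triangle areas 1.25 + 1.25 = 2.5 m
Total distance = 1199/26 m

1199/26 m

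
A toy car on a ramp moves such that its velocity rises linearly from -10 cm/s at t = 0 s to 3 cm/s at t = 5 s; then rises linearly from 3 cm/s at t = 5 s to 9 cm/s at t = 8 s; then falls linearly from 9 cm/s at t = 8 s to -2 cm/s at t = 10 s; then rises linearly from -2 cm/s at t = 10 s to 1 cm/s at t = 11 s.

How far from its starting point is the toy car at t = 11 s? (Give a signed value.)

Displacement is the signed area under the v-t curve.
0–5 s: ½(-10 + 3)(5) = -17.5 cm
5–8 s: ½(3 + 9)(3) = 18 cm
8–10 s: ½(9 + -2)(2) = 7 cm
10–11 s: ½(-2 + 1)(1) = -0.5 cm
Net displacement = 7 cm

7 cm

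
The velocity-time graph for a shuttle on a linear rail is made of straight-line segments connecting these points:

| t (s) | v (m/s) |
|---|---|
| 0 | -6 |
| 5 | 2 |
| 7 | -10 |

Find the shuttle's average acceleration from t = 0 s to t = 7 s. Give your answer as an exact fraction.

Average acceleration = Δv/Δt = (-10 − -6)/(7 − 0) = -4/7 m/s².

-4/7 m/s²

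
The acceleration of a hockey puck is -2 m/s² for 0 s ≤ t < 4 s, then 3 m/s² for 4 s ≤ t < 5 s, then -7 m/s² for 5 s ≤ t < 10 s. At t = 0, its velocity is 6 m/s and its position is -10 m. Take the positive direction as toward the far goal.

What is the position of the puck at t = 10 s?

-85 m

On each constant-a segment, Δv = aΔt and Δx = v₀Δt + ½aΔt²; chain segment to segment.
0–4 s: v starts 6 m/s; Δx = 6·4 + ½·-2·4² = 8 m; v ends -2 m/s.
4–5 s: v starts -2 m/s; Δx = -2·1 + ½·3·1² = -0.5 m; v ends 1 m/s.
5–10 s: v starts 1 m/s; Δx = 1·5 + ½·-7·5² = -82.5 m; v ends -34 m/s.
x(10) = -10 + Σ Δx = -85 m.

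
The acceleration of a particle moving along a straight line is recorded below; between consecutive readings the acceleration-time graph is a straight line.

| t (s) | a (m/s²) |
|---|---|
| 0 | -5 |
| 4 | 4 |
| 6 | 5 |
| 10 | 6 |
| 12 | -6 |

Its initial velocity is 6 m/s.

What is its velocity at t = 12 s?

Δv equals the area under the a-t graph; then v = v₀ + Δv.
0–4 s: ½(-5 + 4)(4) = -2 m/s
4–6 s: ½(4 + 5)(2) = 9 m/s
6–10 s: ½(5 + 6)(4) = 22 m/s
10–12 s: ½(6 + -6)(2) = 0 m/s
Δv = 29 m/s, so v(12) = 6 + (29) = 35 m/s.

35 m/s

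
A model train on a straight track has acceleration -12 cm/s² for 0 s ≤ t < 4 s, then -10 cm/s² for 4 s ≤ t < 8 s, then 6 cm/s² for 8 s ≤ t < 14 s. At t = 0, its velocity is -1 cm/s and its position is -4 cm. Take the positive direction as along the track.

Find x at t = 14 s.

On each constant-a segment, Δv = aΔt and Δx = v₀Δt + ½aΔt²; chain segment to segment.
0–4 s: v starts -1 cm/s; Δx = -1·4 + ½·-12·4² = -100 cm; v ends -49 cm/s.
4–8 s: v starts -49 cm/s; Δx = -49·4 + ½·-10·4² = -276 cm; v ends -89 cm/s.
8–14 s: v starts -89 cm/s; Δx = -89·6 + ½·6·6² = -426 cm; v ends -53 cm/s.
x(14) = -4 + Σ Δx = -806 cm.

-806 cm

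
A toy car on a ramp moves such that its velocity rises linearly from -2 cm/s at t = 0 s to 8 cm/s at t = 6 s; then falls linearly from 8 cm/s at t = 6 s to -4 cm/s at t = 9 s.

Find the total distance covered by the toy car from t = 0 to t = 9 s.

Total distance travelled is ∫|v| dt — sum the magnitudes of each area piece.
0–6 s: v = 0 at t = 1.2 s; triangle areas 1.2 + 19.2 = 20.4 cm
6–9 s: v = 0 at t = 8 s; triangle areas 8 + 2 = 10 cm
Total distance = 30.4 cm

30.4 cm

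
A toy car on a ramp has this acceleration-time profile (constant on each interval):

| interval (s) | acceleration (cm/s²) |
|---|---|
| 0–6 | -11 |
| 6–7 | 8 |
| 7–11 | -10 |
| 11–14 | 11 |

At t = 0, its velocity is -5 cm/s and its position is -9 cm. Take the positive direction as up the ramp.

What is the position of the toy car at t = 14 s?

On each constant-a segment, Δv = aΔt and Δx = v₀Δt + ½aΔt²; chain segment to segment.
0–6 s: v starts -5 cm/s; Δx = -5·6 + ½·-11·6² = -228 cm; v ends -71 cm/s.
6–7 s: v starts -71 cm/s; Δx = -71·1 + ½·8·1² = -67 cm; v ends -63 cm/s.
7–11 s: v starts -63 cm/s; Δx = -63·4 + ½·-10·4² = -332 cm; v ends -103 cm/s.
11–14 s: v starts -103 cm/s; Δx = -103·3 + ½·11·3² = -259.5 cm; v ends -70 cm/s.
x(14) = -9 + Σ Δx = -895.5 cm.

-895.5 cm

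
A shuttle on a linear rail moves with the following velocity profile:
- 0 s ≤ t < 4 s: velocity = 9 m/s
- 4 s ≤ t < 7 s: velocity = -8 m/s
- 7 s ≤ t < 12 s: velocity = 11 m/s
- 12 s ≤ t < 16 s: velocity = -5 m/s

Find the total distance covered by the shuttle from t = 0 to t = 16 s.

Distance (not displacement) is the total path length: add the absolute areas under v-t.
0–4 s: |9| × 4 = 36 m
4–7 s: |-8| × 3 = 24 m
7–12 s: |11| × 5 = 55 m
12–16 s: |-5| × 4 = 20 m
Total distance = 135 m

135 m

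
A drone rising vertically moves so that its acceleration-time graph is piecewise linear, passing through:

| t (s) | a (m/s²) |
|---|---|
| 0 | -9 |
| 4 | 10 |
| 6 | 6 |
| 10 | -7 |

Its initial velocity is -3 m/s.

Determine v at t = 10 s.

13 m/s

Δv equals the area under the a-t graph; then v = v₀ + Δv.
0–4 s: ½(-9 + 10)(4) = 2 m/s
4–6 s: ½(10 + 6)(2) = 16 m/s
6–10 s: ½(6 + -7)(4) = -2 m/s
Δv = 16 m/s, so v(10) = -3 + (16) = 13 m/s.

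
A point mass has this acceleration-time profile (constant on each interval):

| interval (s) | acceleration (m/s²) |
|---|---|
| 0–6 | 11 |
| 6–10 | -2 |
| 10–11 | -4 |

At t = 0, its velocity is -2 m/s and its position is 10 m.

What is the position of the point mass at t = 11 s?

On each constant-a segment, Δv = aΔt and Δx = v₀Δt + ½aΔt²; chain segment to segment.
0–6 s: v starts -2 m/s; Δx = -2·6 + ½·11·6² = 186 m; v ends 64 m/s.
6–10 s: v starts 64 m/s; Δx = 64·4 + ½·-2·4² = 240 m; v ends 56 m/s.
10–11 s: v starts 56 m/s; Δx = 56·1 + ½·-4·1² = 54 m; v ends 52 m/s.
x(11) = 10 + Σ Δx = 490 m.

490 m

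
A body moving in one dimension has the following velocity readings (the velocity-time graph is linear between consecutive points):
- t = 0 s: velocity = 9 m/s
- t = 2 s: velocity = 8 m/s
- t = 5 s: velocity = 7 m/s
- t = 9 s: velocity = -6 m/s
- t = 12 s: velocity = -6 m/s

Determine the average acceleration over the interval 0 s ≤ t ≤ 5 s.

Average acceleration = Δv/Δt = (7 − 9)/(5 − 0) = -0.4 m/s².

-0.4 m/s²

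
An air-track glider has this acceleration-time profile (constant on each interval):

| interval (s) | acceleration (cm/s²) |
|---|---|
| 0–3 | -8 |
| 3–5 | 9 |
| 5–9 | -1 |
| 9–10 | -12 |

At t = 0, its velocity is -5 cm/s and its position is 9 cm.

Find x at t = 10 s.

On each constant-a segment, Δv = aΔt and Δx = v₀Δt + ½aΔt²; chain segment to segment.
0–3 s: v starts -5 cm/s; Δx = -5·3 + ½·-8·3² = -51 cm; v ends -29 cm/s.
3–5 s: v starts -29 cm/s; Δx = -29·2 + ½·9·2² = -40 cm; v ends -11 cm/s.
5–9 s: v starts -11 cm/s; Δx = -11·4 + ½·-1·4² = -52 cm; v ends -15 cm/s.
9–10 s: v starts -15 cm/s; Δx = -15·1 + ½·-12·1² = -21 cm; v ends -27 cm/s.
x(10) = 9 + Σ Δx = -155 cm.

-155 cm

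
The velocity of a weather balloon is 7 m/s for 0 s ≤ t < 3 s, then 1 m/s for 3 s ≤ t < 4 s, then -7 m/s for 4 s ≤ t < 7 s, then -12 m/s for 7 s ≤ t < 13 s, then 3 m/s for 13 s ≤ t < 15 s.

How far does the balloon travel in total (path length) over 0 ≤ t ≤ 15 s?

121 m

Distance (not displacement) is the total path length: add the absolute areas under v-t.
0–3 s: |7| × 3 = 21 m
3–4 s: |1| × 1 = 1 m
4–7 s: |-7| × 3 = 21 m
7–13 s: |-12| × 6 = 72 m
13–15 s: |3| × 2 = 6 m
Total distance = 121 m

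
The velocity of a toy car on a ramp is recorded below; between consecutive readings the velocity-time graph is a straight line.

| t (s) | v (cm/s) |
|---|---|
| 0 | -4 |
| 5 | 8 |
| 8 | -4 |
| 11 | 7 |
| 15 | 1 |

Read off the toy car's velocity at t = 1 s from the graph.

On 0–5 s the graph is linear from -4 to 8 cm/s: v(1) = -4 + (8 − -4)·(1 − 0)/(5 − 0) = -1.6 cm/s.

-1.6 cm/s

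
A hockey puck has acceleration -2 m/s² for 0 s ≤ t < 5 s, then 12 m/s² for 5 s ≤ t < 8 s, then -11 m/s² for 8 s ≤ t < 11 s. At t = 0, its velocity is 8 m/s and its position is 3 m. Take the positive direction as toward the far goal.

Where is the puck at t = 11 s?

118.5 m

On each constant-a segment, Δv = aΔt and Δx = v₀Δt + ½aΔt²; chain segment to segment.
0–5 s: v starts 8 m/s; Δx = 8·5 + ½·-2·5² = 15 m; v ends -2 m/s.
5–8 s: v starts -2 m/s; Δx = -2·3 + ½·12·3² = 48 m; v ends 34 m/s.
8–11 s: v starts 34 m/s; Δx = 34·3 + ½·-11·3² = 52.5 m; v ends 1 m/s.
x(11) = 3 + Σ Δx = 118.5 m.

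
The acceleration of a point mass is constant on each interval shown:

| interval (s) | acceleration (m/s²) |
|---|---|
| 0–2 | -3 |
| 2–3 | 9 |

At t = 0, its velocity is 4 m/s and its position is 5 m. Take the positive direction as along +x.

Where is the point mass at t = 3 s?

On each constant-a segment, Δv = aΔt and Δx = v₀Δt + ½aΔt²; chain segment to segment.
0–2 s: v starts 4 m/s; Δx = 4·2 + ½·-3·2² = 2 m; v ends -2 m/s.
2–3 s: v starts -2 m/s; Δx = -2·1 + ½·9·1² = 2.5 m; v ends 7 m/s.
x(3) = 5 + Σ Δx = 9.5 m.

9.5 m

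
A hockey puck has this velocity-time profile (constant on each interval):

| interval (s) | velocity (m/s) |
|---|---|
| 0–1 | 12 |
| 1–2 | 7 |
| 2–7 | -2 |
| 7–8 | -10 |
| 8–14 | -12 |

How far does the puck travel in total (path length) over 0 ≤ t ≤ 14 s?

Distance (not displacement) is the total path length: add the absolute areas under v-t.
0–1 s: |12| × 1 = 12 m
1–2 s: |7| × 1 = 7 m
2–7 s: |-2| × 5 = 10 m
7–8 s: |-10| × 1 = 10 m
8–14 s: |-12| × 6 = 72 m
Total distance = 111 m

111 m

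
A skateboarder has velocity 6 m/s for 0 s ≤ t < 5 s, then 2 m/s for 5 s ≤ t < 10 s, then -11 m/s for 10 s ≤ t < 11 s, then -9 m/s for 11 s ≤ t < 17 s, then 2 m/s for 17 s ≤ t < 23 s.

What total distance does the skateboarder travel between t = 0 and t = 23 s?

117 m

Distance (not displacement) is the total path length: add the absolute areas under v-t.
0–5 s: |6| × 5 = 30 m
5–10 s: |2| × 5 = 10 m
10–11 s: |-11| × 1 = 11 m
11–17 s: |-9| × 6 = 54 m
17–23 s: |2| × 6 = 12 m
Total distance = 117 m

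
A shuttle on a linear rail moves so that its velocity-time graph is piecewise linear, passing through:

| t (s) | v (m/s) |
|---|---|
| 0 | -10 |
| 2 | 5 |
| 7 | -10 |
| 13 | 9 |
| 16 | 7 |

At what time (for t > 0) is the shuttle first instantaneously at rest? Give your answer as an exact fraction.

v changes sign on 0–2 s (from -10 to 5); the graph is linear there, so v = 0 at t = 0 + (10)·(2 − 0)/(5 − -10) = 4/3 s.

t = 4/3 s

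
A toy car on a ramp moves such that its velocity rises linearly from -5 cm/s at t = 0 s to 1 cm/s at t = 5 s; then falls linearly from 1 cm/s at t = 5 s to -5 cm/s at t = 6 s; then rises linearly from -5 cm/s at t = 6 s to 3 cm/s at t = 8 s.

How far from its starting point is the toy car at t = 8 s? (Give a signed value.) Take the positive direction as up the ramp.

-14 cm

Net displacement equals the area under the velocity-time graph (areas below the axis count negative).
0–5 s: ½(-5 + 1)(5) = -10 cm
5–6 s: ½(1 + -5)(1) = -2 cm
6–8 s: ½(-5 + 3)(2) = -2 cm
Net displacement = -14 cm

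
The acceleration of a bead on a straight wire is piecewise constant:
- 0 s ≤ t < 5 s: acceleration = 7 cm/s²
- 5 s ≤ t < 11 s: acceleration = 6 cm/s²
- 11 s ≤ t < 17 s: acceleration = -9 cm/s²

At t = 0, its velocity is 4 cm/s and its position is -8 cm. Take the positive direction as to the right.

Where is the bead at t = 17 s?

729.5 cm

On each constant-a segment, Δv = aΔt and Δx = v₀Δt + ½aΔt²; chain segment to segment.
0–5 s: v starts 4 cm/s; Δx = 4·5 + ½·7·5² = 107.5 cm; v ends 39 cm/s.
5–11 s: v starts 39 cm/s; Δx = 39·6 + ½·6·6² = 342 cm; v ends 75 cm/s.
11–17 s: v starts 75 cm/s; Δx = 75·6 + ½·-9·6² = 288 cm; v ends 21 cm/s.
x(17) = -8 + Σ Δx = 729.5 cm.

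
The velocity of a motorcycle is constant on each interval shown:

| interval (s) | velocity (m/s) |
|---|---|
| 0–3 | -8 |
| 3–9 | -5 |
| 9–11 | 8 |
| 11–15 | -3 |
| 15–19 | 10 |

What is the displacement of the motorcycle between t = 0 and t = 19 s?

-10 m

Displacement is the signed area under the v-t curve.
0–3 s: -8 × 3 = -24 m
3–9 s: -5 × 6 = -30 m
9–11 s: 8 × 2 = 16 m
11–15 s: -3 × 4 = -12 m
15–19 s: 10 × 4 = 40 m
Net displacement = -10 m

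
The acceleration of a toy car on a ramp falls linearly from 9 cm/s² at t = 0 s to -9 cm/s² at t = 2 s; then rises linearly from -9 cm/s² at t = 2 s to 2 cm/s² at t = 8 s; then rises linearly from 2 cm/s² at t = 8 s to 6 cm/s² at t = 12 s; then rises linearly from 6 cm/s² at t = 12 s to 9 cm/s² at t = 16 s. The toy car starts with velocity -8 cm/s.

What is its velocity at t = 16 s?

17 cm/s

Δv equals the area under the a-t graph; then v = v₀ + Δv.
0–2 s: ½(9 + -9)(2) = 0 cm/s
2–8 s: ½(-9 + 2)(6) = -21 cm/s
8–12 s: ½(2 + 6)(4) = 16 cm/s
12–16 s: ½(6 + 9)(4) = 30 cm/s
Δv = 25 cm/s, so v(16) = -8 + (25) = 17 cm/s.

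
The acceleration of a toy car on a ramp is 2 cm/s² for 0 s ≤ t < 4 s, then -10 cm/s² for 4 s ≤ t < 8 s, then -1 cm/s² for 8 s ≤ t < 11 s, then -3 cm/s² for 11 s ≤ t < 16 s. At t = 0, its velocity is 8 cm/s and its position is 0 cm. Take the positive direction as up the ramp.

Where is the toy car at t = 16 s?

On each constant-a segment, Δv = aΔt and Δx = v₀Δt + ½aΔt²; chain segment to segment.
0–4 s: v starts 8 cm/s; Δx = 8·4 + ½·2·4² = 48 cm; v ends 16 cm/s.
4–8 s: v starts 16 cm/s; Δx = 16·4 + ½·-10·4² = -16 cm; v ends -24 cm/s.
8–11 s: v starts -24 cm/s; Δx = -24·3 + ½·-1·3² = -76.5 cm; v ends -27 cm/s.
11–16 s: v starts -27 cm/s; Δx = -27·5 + ½·-3·5² = -172.5 cm; v ends -42 cm/s.
x(16) = 0 + Σ Δx = -217 cm.

-217 cm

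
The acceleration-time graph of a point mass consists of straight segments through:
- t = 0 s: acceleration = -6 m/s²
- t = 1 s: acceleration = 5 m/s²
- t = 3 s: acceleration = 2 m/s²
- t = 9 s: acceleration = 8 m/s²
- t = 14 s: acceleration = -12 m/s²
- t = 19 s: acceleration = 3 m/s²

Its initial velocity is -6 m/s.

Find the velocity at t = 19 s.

Δv equals the area under the a-t graph; then v = v₀ + Δv.
0–1 s: ½(-6 + 5)(1) = -0.5 m/s
1–3 s: ½(5 + 2)(2) = 7 m/s
3–9 s: ½(2 + 8)(6) = 30 m/s
9–14 s: ½(8 + -12)(5) = -10 m/s
14–19 s: ½(-12 + 3)(5) = -22.5 m/s
Δv = 4 m/s, so v(19) = -6 + (4) = -2 m/s.

-2 m/s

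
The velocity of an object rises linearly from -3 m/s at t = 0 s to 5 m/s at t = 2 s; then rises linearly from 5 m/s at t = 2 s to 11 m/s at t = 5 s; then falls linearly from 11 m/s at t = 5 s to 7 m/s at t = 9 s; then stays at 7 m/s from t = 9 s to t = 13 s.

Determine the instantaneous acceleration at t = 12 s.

0 m/s²

Acceleration is the slope of the v-t graph on 9–13 s: (7 − 7)/(13 − 9) = 0 m/s².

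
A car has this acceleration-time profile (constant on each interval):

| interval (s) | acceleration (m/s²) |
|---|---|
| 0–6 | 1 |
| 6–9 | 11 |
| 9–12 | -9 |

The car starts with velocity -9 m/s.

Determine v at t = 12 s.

Δv equals the area under the a-t graph; then v = v₀ + Δv.
0–6 s: 1 × 6 = 6 m/s
6–9 s: 11 × 3 = 33 m/s
9–12 s: -9 × 3 = -27 m/s
Δv = 12 m/s, so v(12) = -9 + (12) = 3 m/s.

3 m/s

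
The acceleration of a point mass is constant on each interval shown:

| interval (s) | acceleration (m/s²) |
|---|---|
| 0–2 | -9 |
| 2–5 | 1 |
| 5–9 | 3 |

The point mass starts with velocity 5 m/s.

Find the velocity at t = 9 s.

Δv equals the area under the a-t graph; then v = v₀ + Δv.
0–2 s: -9 × 2 = -18 m/s
2–5 s: 1 × 3 = 3 m/s
5–9 s: 3 × 4 = 12 m/s
Δv = -3 m/s, so v(9) = 5 + (-3) = 2 m/s.

2 m/s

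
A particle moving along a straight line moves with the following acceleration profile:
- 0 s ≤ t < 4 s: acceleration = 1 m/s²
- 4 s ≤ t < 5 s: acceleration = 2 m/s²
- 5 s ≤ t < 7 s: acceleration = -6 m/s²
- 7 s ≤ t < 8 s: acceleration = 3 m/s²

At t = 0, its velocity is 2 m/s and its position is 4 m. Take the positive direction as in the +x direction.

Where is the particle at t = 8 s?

On each constant-a segment, Δv = aΔt and Δx = v₀Δt + ½aΔt²; chain segment to segment.
0–4 s: v starts 2 m/s; Δx = 2·4 + ½·1·4² = 16 m; v ends 6 m/s.
4–5 s: v starts 6 m/s; Δx = 6·1 + ½·2·1² = 7 m; v ends 8 m/s.
5–7 s: v starts 8 m/s; Δx = 8·2 + ½·-6·2² = 4 m; v ends -4 m/s.
7–8 s: v starts -4 m/s; Δx = -4·1 + ½·3·1² = -2.5 m; v ends -1 m/s.
x(8) = 4 + Σ Δx = 28.5 m.

28.5 m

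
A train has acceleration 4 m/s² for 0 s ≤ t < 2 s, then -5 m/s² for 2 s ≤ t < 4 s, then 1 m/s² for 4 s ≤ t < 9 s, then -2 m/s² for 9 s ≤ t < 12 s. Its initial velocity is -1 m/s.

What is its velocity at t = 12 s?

Δv equals the area under the a-t graph; then v = v₀ + Δv.
0–2 s: 4 × 2 = 8 m/s
2–4 s: -5 × 2 = -10 m/s
4–9 s: 1 × 5 = 5 m/s
9–12 s: -2 × 3 = -6 m/s
Δv = -3 m/s, so v(12) = -1 + (-3) = -4 m/s.

-4 m/s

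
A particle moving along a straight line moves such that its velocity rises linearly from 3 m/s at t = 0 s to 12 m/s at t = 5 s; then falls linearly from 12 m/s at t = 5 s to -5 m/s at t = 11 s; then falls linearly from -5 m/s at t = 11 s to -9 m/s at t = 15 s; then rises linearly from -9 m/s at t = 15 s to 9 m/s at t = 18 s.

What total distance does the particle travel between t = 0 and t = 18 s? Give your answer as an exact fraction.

Distance (not displacement) is the total path length: add the absolute areas under v-t.
0–5 s: |½(3 + 12)(5)| = 37.5 m
5–11 s: v = 0 at t = 157/17 s; triangle areas 432/17 + 75/17 = 507/17 m
11–15 s: |½(-5 + -9)(4)| = 28 m
15–18 s: v = 0 at t = 16.5 s; triangle areas 6.75 + 6.75 = 13.5 m
Total distance = 1850/17 m

1850/17 m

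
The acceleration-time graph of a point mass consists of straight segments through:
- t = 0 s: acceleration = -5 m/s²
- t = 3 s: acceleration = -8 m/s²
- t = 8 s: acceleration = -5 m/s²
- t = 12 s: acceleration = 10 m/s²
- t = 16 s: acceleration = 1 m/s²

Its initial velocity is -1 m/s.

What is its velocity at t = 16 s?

-21 m/s

Δv equals the area under the a-t graph; then v = v₀ + Δv.
0–3 s: ½(-5 + -8)(3) = -19.5 m/s
3–8 s: ½(-8 + -5)(5) = -32.5 m/s
8–12 s: ½(-5 + 10)(4) = 10 m/s
12–16 s: ½(10 + 1)(4) = 22 m/s
Δv = -20 m/s, so v(16) = -1 + (-20) = -21 m/s.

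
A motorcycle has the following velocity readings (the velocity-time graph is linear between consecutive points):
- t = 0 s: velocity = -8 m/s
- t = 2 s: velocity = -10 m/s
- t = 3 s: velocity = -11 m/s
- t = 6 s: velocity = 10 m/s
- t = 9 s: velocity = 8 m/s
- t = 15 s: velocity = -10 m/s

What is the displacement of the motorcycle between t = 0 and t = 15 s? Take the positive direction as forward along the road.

Net displacement equals the area under the velocity-time graph (areas below the axis count negative).
0–2 s: ½(-8 + -10)(2) = -18 m
2–3 s: ½(-10 + -11)(1) = -10.5 m
3–6 s: ½(-11 + 10)(3) = -1.5 m
6–9 s: ½(10 + 8)(3) = 27 m
9–15 s: ½(8 + -10)(6) = -6 m
Net displacement = -9 m

-9 m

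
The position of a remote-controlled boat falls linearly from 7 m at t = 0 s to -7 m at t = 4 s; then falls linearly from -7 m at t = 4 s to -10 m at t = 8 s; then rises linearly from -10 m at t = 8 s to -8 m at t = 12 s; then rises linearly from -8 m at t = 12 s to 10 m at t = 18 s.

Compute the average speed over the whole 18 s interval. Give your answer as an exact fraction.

Average speed = (total path length)/(elapsed time); on a piecewise-linear x-t graph the path length is Σ|Δx|.
0–4 s: |Δx| = |-7 − 7| = 14 m
4–8 s: |Δx| = |-10 − -7| = 3 m
8–12 s: |Δx| = |-8 − -10| = 2 m
12–18 s: |Δx| = |10 − -8| = 18 m
Total path = 37 m; average speed = 37/18 = 37/18 m/s.

37/18 m/s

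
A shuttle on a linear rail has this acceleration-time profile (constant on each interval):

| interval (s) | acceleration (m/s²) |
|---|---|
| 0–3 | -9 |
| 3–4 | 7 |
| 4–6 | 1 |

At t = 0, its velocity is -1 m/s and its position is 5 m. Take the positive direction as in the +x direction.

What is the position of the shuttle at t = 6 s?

-103 m

On each constant-a segment, Δv = aΔt and Δx = v₀Δt + ½aΔt²; chain segment to segment.
0–3 s: v starts -1 m/s; Δx = -1·3 + ½·-9·3² = -43.5 m; v ends -28 m/s.
3–4 s: v starts -28 m/s; Δx = -28·1 + ½·7·1² = -24.5 m; v ends -21 m/s.
4–6 s: v starts -21 m/s; Δx = -21·2 + ½·1·2² = -40 m; v ends -19 m/s.
x(6) = 5 + Σ Δx = -103 m.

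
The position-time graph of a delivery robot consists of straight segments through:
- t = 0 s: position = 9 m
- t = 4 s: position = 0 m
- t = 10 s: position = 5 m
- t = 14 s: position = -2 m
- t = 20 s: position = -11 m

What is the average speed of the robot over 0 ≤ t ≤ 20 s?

Average speed = (total path length)/(elapsed time); on a piecewise-linear x-t graph the path length is Σ|Δx|.
0–4 s: |Δx| = |0 − 9| = 9 m
4–10 s: |Δx| = |5 − 0| = 5 m
10–14 s: |Δx| = |-2 − 5| = 7 m
14–20 s: |Δx| = |-11 − -2| = 9 m
Total path = 30 m; average speed = 30/20 = 1.5 m/s.

1.5 m/s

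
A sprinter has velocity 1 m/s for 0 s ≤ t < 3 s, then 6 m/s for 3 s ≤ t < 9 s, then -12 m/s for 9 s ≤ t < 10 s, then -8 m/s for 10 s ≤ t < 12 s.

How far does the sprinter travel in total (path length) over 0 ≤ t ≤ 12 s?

Total distance travelled is ∫|v| dt — sum the magnitudes of each area piece.
0–3 s: |1| × 3 = 3 m
3–9 s: |6| × 6 = 36 m
9–10 s: |-12| × 1 = 12 m
10–12 s: |-8| × 2 = 16 m
Total distance = 67 m

67 m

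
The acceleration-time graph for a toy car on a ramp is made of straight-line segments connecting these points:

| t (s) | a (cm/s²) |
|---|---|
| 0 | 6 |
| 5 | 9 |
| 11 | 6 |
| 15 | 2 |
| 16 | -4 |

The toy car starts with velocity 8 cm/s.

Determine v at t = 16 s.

Δv equals the area under the a-t graph; then v = v₀ + Δv.
0–5 s: ½(6 + 9)(5) = 37.5 cm/s
5–11 s: ½(9 + 6)(6) = 45 cm/s
11–15 s: ½(6 + 2)(4) = 16 cm/s
15–16 s: ½(2 + -4)(1) = -1 cm/s
Δv = 97.5 cm/s, so v(16) = 8 + (97.5) = 105.5 cm/s.

105.5 cm/s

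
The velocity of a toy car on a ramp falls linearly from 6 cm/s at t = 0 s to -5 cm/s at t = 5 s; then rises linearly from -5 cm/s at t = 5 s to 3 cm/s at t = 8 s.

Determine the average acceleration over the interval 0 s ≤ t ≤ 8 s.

Average acceleration = Δv/Δt = (3 − 6)/(8 − 0) = -0.375 cm/s².

-0.375 cm/s²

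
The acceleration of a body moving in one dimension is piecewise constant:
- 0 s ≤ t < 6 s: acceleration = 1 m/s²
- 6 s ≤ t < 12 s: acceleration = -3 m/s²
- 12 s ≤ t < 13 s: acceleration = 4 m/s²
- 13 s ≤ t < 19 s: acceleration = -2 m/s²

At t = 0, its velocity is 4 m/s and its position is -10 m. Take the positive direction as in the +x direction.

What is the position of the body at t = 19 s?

-28 m

On each constant-a segment, Δv = aΔt and Δx = v₀Δt + ½aΔt²; chain segment to segment.
0–6 s: v starts 4 m/s; Δx = 4·6 + ½·1·6² = 42 m; v ends 10 m/s.
6–12 s: v starts 10 m/s; Δx = 10·6 + ½·-3·6² = 6 m; v ends -8 m/s.
12–13 s: v starts -8 m/s; Δx = -8·1 + ½·4·1² = -6 m; v ends -4 m/s.
13–19 s: v starts -4 m/s; Δx = -4·6 + ½·-2·6² = -60 m; v ends -16 m/s.
x(19) = -10 + Σ Δx = -28 m.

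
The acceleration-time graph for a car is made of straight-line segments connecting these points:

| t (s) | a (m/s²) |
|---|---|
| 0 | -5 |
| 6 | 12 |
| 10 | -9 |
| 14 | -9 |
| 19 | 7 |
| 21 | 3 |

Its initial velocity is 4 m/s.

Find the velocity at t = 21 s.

Δv equals the area under the a-t graph; then v = v₀ + Δv.
0–6 s: ½(-5 + 12)(6) = 21 m/s
6–10 s: ½(12 + -9)(4) = 6 m/s
10–14 s: -9 × 4 = -36 m/s
14–19 s: ½(-9 + 7)(5) = -5 m/s
19–21 s: ½(7 + 3)(2) = 10 m/s
Δv = -4 m/s, so v(21) = 4 + (-4) = 0 m/s.

0 m/s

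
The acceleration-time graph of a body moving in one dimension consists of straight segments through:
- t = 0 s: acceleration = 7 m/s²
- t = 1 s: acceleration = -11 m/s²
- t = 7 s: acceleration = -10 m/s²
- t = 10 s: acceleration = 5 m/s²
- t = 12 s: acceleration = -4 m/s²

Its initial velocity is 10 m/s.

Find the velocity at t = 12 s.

-61.5 m/s

Δv equals the area under the a-t graph; then v = v₀ + Δv.
0–1 s: ½(7 + -11)(1) = -2 m/s
1–7 s: ½(-11 + -10)(6) = -63 m/s
7–10 s: ½(-10 + 5)(3) = -7.5 m/s
10–12 s: ½(5 + -4)(2) = 1 m/s
Δv = -71.5 m/s, so v(12) = 10 + (-71.5) = -61.5 m/s.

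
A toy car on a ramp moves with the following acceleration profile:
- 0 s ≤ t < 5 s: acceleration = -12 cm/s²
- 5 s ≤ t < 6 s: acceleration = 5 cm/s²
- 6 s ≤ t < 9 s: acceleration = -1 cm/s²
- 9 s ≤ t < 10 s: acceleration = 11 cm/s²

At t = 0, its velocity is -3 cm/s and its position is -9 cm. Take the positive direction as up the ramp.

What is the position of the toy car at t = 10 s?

-468.5 cm

On each constant-a segment, Δv = aΔt and Δx = v₀Δt + ½aΔt²; chain segment to segment.
0–5 s: v starts -3 cm/s; Δx = -3·5 + ½·-12·5² = -165 cm; v ends -63 cm/s.
5–6 s: v starts -63 cm/s; Δx = -63·1 + ½·5·1² = -60.5 cm; v ends -58 cm/s.
6–9 s: v starts -58 cm/s; Δx = -58·3 + ½·-1·3² = -178.5 cm; v ends -61 cm/s.
9–10 s: v starts -61 cm/s; Δx = -61·1 + ½·11·1² = -55.5 cm; v ends -50 cm/s.
x(10) = -9 + Σ Δx = -468.5 cm.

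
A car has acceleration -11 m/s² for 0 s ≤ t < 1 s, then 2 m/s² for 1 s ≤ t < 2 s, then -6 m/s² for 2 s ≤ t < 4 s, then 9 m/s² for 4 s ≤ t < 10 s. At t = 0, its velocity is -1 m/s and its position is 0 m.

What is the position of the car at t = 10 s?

-19.5 m

On each constant-a segment, Δv = aΔt and Δx = v₀Δt + ½aΔt²; chain segment to segment.
0–1 s: v starts -1 m/s; Δx = -1·1 + ½·-11·1² = -6.5 m; v ends -12 m/s.
1–2 s: v starts -12 m/s; Δx = -12·1 + ½·2·1² = -11 m; v ends -10 m/s.
2–4 s: v starts -10 m/s; Δx = -10·2 + ½·-6·2² = -32 m; v ends -22 m/s.
4–10 s: v starts -22 m/s; Δx = -22·6 + ½·9·6² = 30 m; v ends 32 m/s.
x(10) = 0 + Σ Δx = -19.5 m.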